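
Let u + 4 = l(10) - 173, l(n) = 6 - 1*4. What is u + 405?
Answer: 230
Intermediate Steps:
l(n) = 2 (l(n) = 6 - 4 = 2)
u = -175 (u = -4 + (2 - 173) = -4 - 171 = -175)
u + 405 = -175 + 405 = 230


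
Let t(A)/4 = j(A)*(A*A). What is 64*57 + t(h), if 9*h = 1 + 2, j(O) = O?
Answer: 98500/27 ≈ 3648.1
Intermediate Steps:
h = 1/3 (h = (1 + 2)/9 = (1/9)*3 = 1/3 ≈ 0.33333)
t(A) = 4*A**3 (t(A) = 4*(A*(A*A)) = 4*(A*A**2) = 4*A**3)
64*57 + t(h) = 64*57 + 4*(1/3)**3 = 3648 + 4*(1/27) = 3648 + 4/27 = 98500/27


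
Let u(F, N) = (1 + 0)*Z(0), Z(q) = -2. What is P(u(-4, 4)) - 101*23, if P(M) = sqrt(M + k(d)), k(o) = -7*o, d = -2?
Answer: -2323 + 2*sqrt(3) ≈ -2319.5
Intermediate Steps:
u(F, N) = -2 (u(F, N) = (1 + 0)*(-2) = 1*(-2) = -2)
P(M) = sqrt(14 + M) (P(M) = sqrt(M - 7*(-2)) = sqrt(M + 14) = sqrt(14 + M))
P(u(-4, 4)) - 101*23 = sqrt(14 - 2) - 101*23 = sqrt(12) - 2323 = 2*sqrt(3) - 2323 = -2323 + 2*sqrt(3)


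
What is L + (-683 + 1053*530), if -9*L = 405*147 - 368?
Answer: 4957496/9 ≈ 5.5083e+5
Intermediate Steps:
L = -59167/9 (L = -(405*147 - 368)/9 = -(59535 - 368)/9 = -⅑*59167 = -59167/9 ≈ -6574.1)
L + (-683 + 1053*530) = -59167/9 + (-683 + 1053*530) = -59167/9 + (-683 + 558090) = -59167/9 + 557407 = 4957496/9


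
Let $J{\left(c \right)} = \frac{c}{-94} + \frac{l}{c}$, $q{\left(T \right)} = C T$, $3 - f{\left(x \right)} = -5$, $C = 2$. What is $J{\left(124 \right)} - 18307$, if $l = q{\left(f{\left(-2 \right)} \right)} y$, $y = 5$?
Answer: $- \frac{26674281}{1457} \approx -18308.0$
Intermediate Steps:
$f{\left(x \right)} = 8$ ($f{\left(x \right)} = 3 - -5 = 3 + 5 = 8$)
$q{\left(T \right)} = 2 T$
$l = 80$ ($l = 2 \cdot 8 \cdot 5 = 16 \cdot 5 = 80$)
$J{\left(c \right)} = \frac{80}{c} - \frac{c}{94}$ ($J{\left(c \right)} = \frac{c}{-94} + \frac{80}{c} = c \left(- \frac{1}{94}\right) + \frac{80}{c} = - \frac{c}{94} + \frac{80}{c} = \frac{80}{c} - \frac{c}{94}$)
$J{\left(124 \right)} - 18307 = \left(\frac{80}{124} - \frac{62}{47}\right) - 18307 = \left(80 \cdot \frac{1}{124} - \frac{62}{47}\right) - 18307 = \left(\frac{20}{31} - \frac{62}{47}\right) - 18307 = - \frac{982}{1457} - 18307 = - \frac{26674281}{1457}$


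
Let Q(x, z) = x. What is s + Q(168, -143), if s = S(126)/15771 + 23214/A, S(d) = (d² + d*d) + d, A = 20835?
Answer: 892590508/5215695 ≈ 171.14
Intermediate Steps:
S(d) = d + 2*d² (S(d) = (d² + d²) + d = 2*d² + d = d + 2*d²)
s = 16353748/5215695 (s = (126*(1 + 2*126))/15771 + 23214/20835 = (126*(1 + 252))*(1/15771) + 23214*(1/20835) = (126*253)*(1/15771) + 7738/6945 = 31878*(1/15771) + 7738/6945 = 1518/751 + 7738/6945 = 16353748/5215695 ≈ 3.1355)
s + Q(168, -143) = 16353748/5215695 + 168 = 892590508/5215695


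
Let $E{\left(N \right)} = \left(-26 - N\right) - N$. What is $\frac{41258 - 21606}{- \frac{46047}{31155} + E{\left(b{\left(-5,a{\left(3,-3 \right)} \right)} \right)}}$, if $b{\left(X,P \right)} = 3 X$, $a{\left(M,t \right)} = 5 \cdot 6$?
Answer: $\frac{204086020}{26191} \approx 7792.2$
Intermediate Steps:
$a{\left(M,t \right)} = 30$
$E{\left(N \right)} = -26 - 2 N$
$\frac{41258 - 21606}{- \frac{46047}{31155} + E{\left(b{\left(-5,a{\left(3,-3 \right)} \right)} \right)}} = \frac{41258 - 21606}{- \frac{46047}{31155} - \left(26 + 2 \cdot 3 \left(-5\right)\right)} = \frac{19652}{\left(-46047\right) \frac{1}{31155} - -4} = \frac{19652}{- \frac{15349}{10385} + \left(-26 + 30\right)} = \frac{19652}{- \frac{15349}{10385} + 4} = \frac{19652}{\frac{26191}{10385}} = 19652 \cdot \frac{10385}{26191} = \frac{204086020}{26191}$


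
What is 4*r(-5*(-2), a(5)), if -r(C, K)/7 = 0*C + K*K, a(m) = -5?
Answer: -700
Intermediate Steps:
r(C, K) = -7*K² (r(C, K) = -7*(0*C + K*K) = -7*(0 + K²) = -7*K²)
4*r(-5*(-2), a(5)) = 4*(-7*(-5)²) = 4*(-7*25) = 4*(-175) = -700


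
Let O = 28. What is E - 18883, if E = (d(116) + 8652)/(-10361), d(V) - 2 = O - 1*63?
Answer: -15050414/797 ≈ -18884.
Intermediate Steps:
d(V) = -33 (d(V) = 2 + (28 - 1*63) = 2 + (28 - 63) = 2 - 35 = -33)
E = -663/797 (E = (-33 + 8652)/(-10361) = 8619*(-1/10361) = -663/797 ≈ -0.83187)
E - 18883 = -663/797 - 18883 = -15050414/797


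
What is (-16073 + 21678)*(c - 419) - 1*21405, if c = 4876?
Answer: 24960080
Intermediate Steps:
(-16073 + 21678)*(c - 419) - 1*21405 = (-16073 + 21678)*(4876 - 419) - 1*21405 = 5605*4457 - 21405 = 24981485 - 21405 = 24960080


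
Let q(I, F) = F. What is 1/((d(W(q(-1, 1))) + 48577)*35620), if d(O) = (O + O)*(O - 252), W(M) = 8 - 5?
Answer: 1/1677096460 ≈ 5.9627e-10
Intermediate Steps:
W(M) = 3
d(O) = 2*O*(-252 + O) (d(O) = (2*O)*(-252 + O) = 2*O*(-252 + O))
1/((d(W(q(-1, 1))) + 48577)*35620) = 1/((2*3*(-252 + 3) + 48577)*35620) = (1/35620)/(2*3*(-249) + 48577) = (1/35620)/(-1494 + 48577) = (1/35620)/47083 = (1/47083)*(1/35620) = 1/1677096460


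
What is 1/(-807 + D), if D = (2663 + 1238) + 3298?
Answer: 1/6392 ≈ 0.00015645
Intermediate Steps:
D = 7199 (D = 3901 + 3298 = 7199)
1/(-807 + D) = 1/(-807 + 7199) = 1/6392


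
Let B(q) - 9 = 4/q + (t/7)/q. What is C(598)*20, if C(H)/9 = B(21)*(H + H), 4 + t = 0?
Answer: 96660720/49 ≈ 1.9727e+6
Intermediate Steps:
t = -4 (t = -4 + 0 = -4)
B(q) = 9 + 24/(7*q) (B(q) = 9 + (4/q + (-4/7)/q) = 9 + (4/q + (-4*⅐)/q) = 9 + (4/q - 4/(7*q)) = 9 + 24/(7*q))
C(H) = 8082*H/49 (C(H) = 9*((9 + (24/7)/21)*(H + H)) = 9*((9 + (24/7)*(1/21))*(2*H)) = 9*((9 + 8/49)*(2*H)) = 9*(449*(2*H)/49) = 9*(898*H/49) = 8082*H/49)
C(598)*20 = ((8082/49)*598)*20 = (4833036/49)*20 = 96660720/49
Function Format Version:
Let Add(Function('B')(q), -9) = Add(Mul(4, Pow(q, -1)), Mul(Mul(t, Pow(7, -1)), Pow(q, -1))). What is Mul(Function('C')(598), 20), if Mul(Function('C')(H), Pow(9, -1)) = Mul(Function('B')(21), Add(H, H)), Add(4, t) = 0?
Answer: Rational(96660720, 49) ≈ 1.9727e+6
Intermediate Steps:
t = -4 (t = Add(-4, 0) = -4)
Function('B')(q) = Add(9, Mul(Rational(24, 7), Pow(q, -1))) (Function('B')(q) = Add(9, Add(Mul(4, Pow(q, -1)), Mul(Mul(-4, Pow(7, -1)), Pow(q, -1)))) = Add(9, Add(Mul(4, Pow(q, -1)), Mul(Mul(-4, Rational(1, 7)), Pow(q, -1)))) = Add(9, Add(Mul(4, Pow(q, -1)), Mul(Rational(-4, 7), Pow(q, -1)))) = Add(9, Mul(Rational(24, 7), Pow(q, -1))))
Function('C')(H) = Mul(Rational(8082, 49), H) (Function('C')(H) = Mul(9, Mul(Add(9, Mul(Rational(24, 7), Pow(21, -1))), Add(H, H))) = Mul(9, Mul(Add(9, Mul(Rational(24, 7), Rational(1, 21))), Mul(2, H))) = Mul(9, Mul(Add(9, Rational(8, 49)), Mul(2, H))) = Mul(9, Mul(Rational(449, 49), Mul(2, H))) = Mul(9, Mul(Rational(898, 49), H)) = Mul(Rational(8082, 49), H))
Mul(Function('C')(598), 20) = Mul(Mul(Rational(8082, 49), 598), 20) = Mul(Rational(4833036, 49), 20) = Rational(96660720, 49)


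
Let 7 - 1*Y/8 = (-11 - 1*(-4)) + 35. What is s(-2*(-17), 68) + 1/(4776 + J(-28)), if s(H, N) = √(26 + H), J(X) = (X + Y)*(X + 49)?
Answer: 1/660 + 2*√15 ≈ 7.7475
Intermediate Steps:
Y = -168 (Y = 56 - 8*((-11 - 1*(-4)) + 35) = 56 - 8*((-11 + 4) + 35) = 56 - 8*(-7 + 35) = 56 - 8*28 = 56 - 224 = -168)
J(X) = (-168 + X)*(49 + X) (J(X) = (X - 168)*(X + 49) = (-168 + X)*(49 + X))
s(-2*(-17), 68) + 1/(4776 + J(-28)) = √(26 - 2*(-17)) + 1/(4776 + (-8232 + (-28)² - 119*(-28))) = √(26 + 34) + 1/(4776 + (-8232 + 784 + 3332)) = √60 + 1/(4776 - 4116) = 2*√15 + 1/660 = 1/660 + 2*√15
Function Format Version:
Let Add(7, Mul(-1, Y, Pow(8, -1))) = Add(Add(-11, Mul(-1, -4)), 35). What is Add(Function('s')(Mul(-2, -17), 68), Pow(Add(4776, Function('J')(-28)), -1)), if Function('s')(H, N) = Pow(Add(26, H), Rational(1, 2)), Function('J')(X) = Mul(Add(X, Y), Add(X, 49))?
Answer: Add(Rational(1, 660), Mul(2, Pow(15, Rational(1, 2)))) ≈ 7.7475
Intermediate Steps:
Y = -168 (Y = Add(56, Mul(-8, Add(Add(-11, Mul(-1, -4)), 35))) = Add(56, Mul(-8, Add(Add(-11, 4), 35))) = Add(56, Mul(-8, Add(-7, 35))) = Add(56, Mul(-8, 28)) = Add(56, -224) = -168)
Function('J')(X) = Mul(Add(-168, X), Add(49, X)) (Function('J')(X) = Mul(Add(X, -168), Add(X, 49)) = Mul(Add(-168, X), Add(49, X)))
Add(Function('s')(Mul(-2, -17), 68), Pow(Add(4776, Function('J')(-28)), -1)) = Add(Pow(Add(26, Mul(-2, -17)), Rational(1, 2)), Pow(Add(4776, Add(-8232, Pow(-28, 2), Mul(-119, -28))), -1)) = Add(Pow(Add(26, 34), Rational(1, 2)), Pow(Add(4776, Add(-8232, 784, 3332)), -1)) = Add(Pow(60, Rational(1, 2)), Pow(Add(4776, -4116), -1)) = Add(Mul(2, Pow(15, Rational(1, 2))), Pow(660, -1)) = Add(Mul(2, Pow(15, Rational(1, 2))), Rational(1, 660)) = Add(Rational(1, 660), Mul(2, Pow(15, Rational(1, 2))))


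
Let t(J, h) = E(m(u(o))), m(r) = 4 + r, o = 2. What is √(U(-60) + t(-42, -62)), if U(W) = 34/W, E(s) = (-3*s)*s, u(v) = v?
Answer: I*√97710/30 ≈ 10.42*I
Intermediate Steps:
E(s) = -3*s²
t(J, h) = -108 (t(J, h) = -3*(4 + 2)² = -3*6² = -3*36 = -108)
√(U(-60) + t(-42, -62)) = √(34/(-60) - 108) = √(34*(-1/60) - 108) = √(-17/30 - 108) = √(-3257/30) = I*√97710/30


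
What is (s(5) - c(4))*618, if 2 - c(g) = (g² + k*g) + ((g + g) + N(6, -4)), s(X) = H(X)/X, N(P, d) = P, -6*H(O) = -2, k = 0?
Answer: 86726/5 ≈ 17345.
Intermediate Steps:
H(O) = ⅓ (H(O) = -⅙*(-2) = ⅓)
s(X) = 1/(3*X)
c(g) = -4 - g² - 2*g (c(g) = 2 - ((g² + 0*g) + ((g + g) + 6)) = 2 - ((g² + 0) + (2*g + 6)) = 2 - (g² + (6 + 2*g)) = 2 - (6 + g² + 2*g) = 2 + (-6 - g² - 2*g) = -4 - g² - 2*g)
(s(5) - c(4))*618 = ((⅓)/5 - (-4 - 1*4² - 2*4))*618 = ((⅓)*(⅕) - (-4 - 1*16 - 8))*618 = (1/15 - (-4 - 16 - 8))*618 = (1/15 - 1*(-28))*618 = (1/15 + 28)*618 = (421/15)*618 = 86726/5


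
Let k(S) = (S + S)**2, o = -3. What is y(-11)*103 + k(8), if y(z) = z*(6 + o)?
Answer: -3143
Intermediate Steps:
k(S) = 4*S**2 (k(S) = (2*S)**2 = 4*S**2)
y(z) = 3*z (y(z) = z*(6 - 3) = z*3 = 3*z)
y(-11)*103 + k(8) = (3*(-11))*103 + 4*8**2 = -33*103 + 4*64 = -3399 + 256 = -3143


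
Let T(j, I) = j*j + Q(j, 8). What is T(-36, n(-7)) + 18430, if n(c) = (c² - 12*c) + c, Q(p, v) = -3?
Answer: 19723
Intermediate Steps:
n(c) = c² - 11*c
T(j, I) = -3 + j² (T(j, I) = j*j - 3 = j² - 3 = -3 + j²)
T(-36, n(-7)) + 18430 = (-3 + (-36)²) + 18430 = (-3 + 1296) + 18430 = 1293 + 18430 = 19723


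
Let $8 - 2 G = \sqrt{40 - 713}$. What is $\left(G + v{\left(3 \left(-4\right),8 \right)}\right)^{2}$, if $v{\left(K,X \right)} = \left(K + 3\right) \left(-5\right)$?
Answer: $\frac{\left(98 - i \sqrt{673}\right)^{2}}{4} \approx 2232.8 - 1271.2 i$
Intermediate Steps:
$v{\left(K,X \right)} = -15 - 5 K$ ($v{\left(K,X \right)} = \left(3 + K\right) \left(-5\right) = -15 - 5 K$)
$G = 4 - \frac{i \sqrt{673}}{2}$ ($G = 4 - \frac{\sqrt{40 - 713}}{2} = 4 - \frac{\sqrt{-673}}{2} = 4 - \frac{i \sqrt{673}}{2} \approx 4.0 - 12.971 i$)
$\left(G + v{\left(3 \left(-4\right),8 \right)}\right)^{2} = \left(\left(4 - \frac{i \sqrt{673}}{2}\right) - \left(15 + 5 \cdot 3 \left(-4\right)\right)\right)^{2} = \left(\left(4 - \frac{i \sqrt{673}}{2}\right) - -45\right)^{2} = \left(\left(4 - \frac{i \sqrt{673}}{2}\right) + \left(-15 + 60\right)\right)^{2} = \left(\left(4 - \frac{i \sqrt{673}}{2}\right) + 45\right)^{2} = \left(49 - \frac{i \sqrt{673}}{2}\right)^{2}$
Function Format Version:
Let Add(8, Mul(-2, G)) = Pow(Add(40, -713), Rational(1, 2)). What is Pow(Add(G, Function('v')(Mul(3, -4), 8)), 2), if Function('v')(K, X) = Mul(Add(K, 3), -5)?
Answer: Mul(Rational(1, 4), Pow(Add(98, Mul(-1, I, Pow(673, Rational(1, 2)))), 2)) ≈ Add(2232.8, Mul(-1271.2, I))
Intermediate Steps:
Function('v')(K, X) = Add(-15, Mul(-5, K)) (Function('v')(K, X) = Mul(Add(3, K), -5) = Add(-15, Mul(-5, K)))
G = Add(4, Mul(Rational(-1, 2), I, Pow(673, Rational(1, 2)))) (G = Add(4, Mul(Rational(-1, 2), Pow(Add(40, -713), Rational(1, 2)))) = Add(4, Mul(Rational(-1, 2), Pow(-673, Rational(1, 2)))) = Add(4, Mul(Rational(-1, 2), Mul(I, Pow(673, Rational(1, 2))))) = Add(4, Mul(Rational(-1, 2), I, Pow(673, Rational(1, 2)))) ≈ Add(4.0000, Mul(-12.971, I)))
Pow(Add(G, Function('v')(Mul(3, -4), 8)), 2) = Pow(Add(Add(4, Mul(Rational(-1, 2), I, Pow(673, Rational(1, 2)))), Add(-15, Mul(-5, Mul(3, -4)))), 2) = Pow(Add(Add(4, Mul(Rational(-1, 2), I, Pow(673, Rational(1, 2)))), Add(-15, Mul(-5, -12))), 2) = Pow(Add(Add(4, Mul(Rational(-1, 2), I, Pow(673, Rational(1, 2)))), Add(-15, 60)), 2) = Pow(Add(Add(4, Mul(Rational(-1, 2), I, Pow(673, Rational(1, 2)))), 45), 2) = Pow(Add(49, Mul(Rational(-1, 2), I, Pow(673, Rational(1, 2)))), 2)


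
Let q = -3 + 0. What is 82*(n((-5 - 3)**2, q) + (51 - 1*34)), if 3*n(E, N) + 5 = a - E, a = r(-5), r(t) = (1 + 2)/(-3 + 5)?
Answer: -451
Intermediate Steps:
r(t) = 3/2
a = 3/2 ≈ 1.5000
q = -3
n(E, N) = -7/6 - E/3 (n(E, N) = -5/3 + (3/2 - E)/3 = -5/3 + (1/2 - E/3) = -7/6 - E/3)
82*(n((-5 - 3)**2, q) + (51 - 1*34)) = 82*((-7/6 - (-5 - 3)**2/3) + (51 - 1*34)) = 82*((-7/6 - 1/3*(-8)**2) + (51 - 34)) = 82*((-7/6 - 1/3*64) + 17) = 82*((-7/6 - 64/3) + 17) = 82*(-45/2 + 17) = 82*(-11/2) = -451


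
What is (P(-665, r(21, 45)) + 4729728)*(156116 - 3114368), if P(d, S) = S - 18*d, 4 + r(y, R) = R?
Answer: -14027258880228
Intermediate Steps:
r(y, R) = -4 + R
(P(-665, r(21, 45)) + 4729728)*(156116 - 3114368) = (((-4 + 45) - 18*(-665)) + 4729728)*(156116 - 3114368) = ((41 + 11970) + 4729728)*(-2958252) = (12011 + 4729728)*(-2958252) = 4741739*(-2958252) = -14027258880228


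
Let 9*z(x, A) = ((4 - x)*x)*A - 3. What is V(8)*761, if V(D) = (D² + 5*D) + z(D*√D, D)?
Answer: -2407043/9 + 389632*√2/9 ≈ -2.0622e+5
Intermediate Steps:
z(x, A) = -⅓ + A*x*(4 - x)/9 (z(x, A) = (((4 - x)*x)*A - 3)/9 = ((x*(4 - x))*A - 3)/9 = (A*x*(4 - x) - 3)/9 = (-3 + A*x*(4 - x))/9 = -⅓ + A*x*(4 - x)/9)
V(D) = -⅓ + D² + 5*D - D⁴/9 + 4*D^(5/2)/9 (V(D) = (D² + 5*D) + (-⅓ - D*(D*√D)²/9 + 4*D*(D*√D)/9) = (D² + 5*D) + (-⅓ - D*(D^(3/2))²/9 + 4*D*D^(3/2)/9) = (D² + 5*D) + (-⅓ - D*D³/9 + 4*D^(5/2)/9) = (D² + 5*D) + (-⅓ - D⁴/9 + 4*D^(5/2)/9) = -⅓ + D² + 5*D - D⁴/9 + 4*D^(5/2)/9)
V(8)*761 = (-⅓ + 8² + 5*8 - ⅑*8⁴ + 4*8^(5/2)/9)*761 = (-⅓ + 64 + 40 - ⅑*4096 + 4*(128*√2)/9)*761 = (-⅓ + 64 + 40 - 4096/9 + 512*√2/9)*761 = (-3163/9 + 512*√2/9)*761 = -2407043/9 + 389632*√2/9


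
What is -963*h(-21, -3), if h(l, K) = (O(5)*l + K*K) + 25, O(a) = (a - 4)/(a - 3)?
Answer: -45261/2 ≈ -22631.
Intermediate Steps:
O(a) = (-4 + a)/(-3 + a)
h(l, K) = 25 + K**2 + l/2 (h(l, K) = (((-4 + 5)/(-3 + 5))*l + K*K) + 25 = ((1/2)*l + K**2) + 25 = (((1/2)*1)*l + K**2) + 25 = (l/2 + K**2) + 25 = (K**2 + l/2) + 25 = 25 + K**2 + l/2)
-963*h(-21, -3) = -963*(25 + (-3)**2 + (1/2)*(-21)) = -963*(25 + 9 - 21/2) = -963*47/2 = -45261/2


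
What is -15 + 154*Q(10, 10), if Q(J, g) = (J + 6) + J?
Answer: 3989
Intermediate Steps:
Q(J, g) = 6 + 2*J (Q(J, g) = (6 + J) + J = 6 + 2*J)
-15 + 154*Q(10, 10) = -15 + 154*(6 + 2*10) = -15 + 154*(6 + 20) = -15 + 154*26 = -15 + 4004 = 3989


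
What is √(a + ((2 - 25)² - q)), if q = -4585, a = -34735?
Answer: I*√29621 ≈ 172.11*I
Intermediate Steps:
√(a + ((2 - 25)² - q)) = √(-34735 + ((2 - 25)² - 1*(-4585))) = √(-34735 + ((-23)² + 4585)) = √(-34735 + (529 + 4585)) = √(-34735 + 5114) = √(-29621) = I*√29621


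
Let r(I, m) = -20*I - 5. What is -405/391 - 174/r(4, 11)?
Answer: 1977/1955 ≈ 1.0113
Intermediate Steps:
r(I, m) = -5 - 20*I
-405/391 - 174/r(4, 11) = -405/391 - 174/(-5 - 20*4) = -405*1/391 - 174/(-5 - 80) = -405/391 - 174/(-85) = -405/391 - 174*(-1/85) = -405/391 + 174/85 = 1977/1955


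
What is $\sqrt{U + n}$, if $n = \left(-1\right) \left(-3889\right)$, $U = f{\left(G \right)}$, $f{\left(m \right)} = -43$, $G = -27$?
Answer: $\sqrt{3846} \approx 62.016$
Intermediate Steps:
$U = -43$
$n = 3889$
$\sqrt{U + n} = \sqrt{-43 + 3889} = \sqrt{3846}$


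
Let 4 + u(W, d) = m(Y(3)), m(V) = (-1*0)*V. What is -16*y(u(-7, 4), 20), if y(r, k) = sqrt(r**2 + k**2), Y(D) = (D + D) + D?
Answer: -64*sqrt(26) ≈ -326.34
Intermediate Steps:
Y(D) = 3*D (Y(D) = 2*D + D = 3*D)
m(V) = 0 (m(V) = 0*V = 0)
u(W, d) = -4 (u(W, d) = -4 + 0 = -4)
y(r, k) = sqrt(k**2 + r**2)
-16*y(u(-7, 4), 20) = -16*sqrt(20**2 + (-4)**2) = -16*sqrt(400 + 16) = -64*sqrt(26)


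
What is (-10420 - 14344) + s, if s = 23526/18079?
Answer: -447684830/18079 ≈ -24763.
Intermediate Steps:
s = 23526/18079 (s = 23526*(1/18079) = 23526/18079 ≈ 1.3013)
(-10420 - 14344) + s = (-10420 - 14344) + 23526/18079 = -24764 + 23526/18079 = -447684830/18079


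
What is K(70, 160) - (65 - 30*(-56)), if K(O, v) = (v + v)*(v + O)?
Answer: 71855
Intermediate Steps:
K(O, v) = 2*v*(O + v) (K(O, v) = (2*v)*(O + v) = 2*v*(O + v))
K(70, 160) - (65 - 30*(-56)) = 2*160*(70 + 160) - (65 - 30*(-56)) = 2*160*230 - (65 + 1680) = 73600 - 1*1745 = 73600 - 1745 = 71855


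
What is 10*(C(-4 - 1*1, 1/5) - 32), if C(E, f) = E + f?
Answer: -368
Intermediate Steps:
10*(C(-4 - 1*1, 1/5) - 32) = 10*(((-4 - 1*1) + 1/5) - 32) = 10*(((-4 - 1) + 1*(⅕)) - 32) = 10*((-5 + ⅕) - 32) = 10*(-24/5 - 32) = 10*(-184/5) = -368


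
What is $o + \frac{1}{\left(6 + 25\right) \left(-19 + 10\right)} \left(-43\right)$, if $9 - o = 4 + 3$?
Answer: $\frac{601}{279} \approx 2.1541$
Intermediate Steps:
$o = 2$ ($o = 9 - \left(4 + 3\right) = 9 - 7 = 2$)
$o + \frac{1}{\left(6 + 25\right) \left(-19 + 10\right)} \left(-43\right) = 2 + \frac{1}{\left(6 + 25\right) \left(-19 + 10\right)} \left(-43\right) = 2 + \frac{1}{31 \left(-9\right)} \left(-43\right) = 2 + \frac{1}{-279} \left(-43\right) = 2 - - \frac{43}{279} = 2 + \frac{43}{279} = \frac{601}{279}$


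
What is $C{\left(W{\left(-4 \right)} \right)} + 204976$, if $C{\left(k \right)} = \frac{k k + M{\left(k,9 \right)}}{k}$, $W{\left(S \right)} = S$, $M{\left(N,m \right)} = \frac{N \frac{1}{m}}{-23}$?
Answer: $\frac{42429203}{207} \approx 2.0497 \cdot 10^{5}$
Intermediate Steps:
$M{\left(N,m \right)} = - \frac{N}{23 m}$ ($M{\left(N,m \right)} = \frac{N}{m} \left(- \frac{1}{23}\right) = - \frac{N}{23 m}$)
$C{\left(k \right)} = \frac{k^{2} - \frac{k}{207}}{k}$ ($C{\left(k \right)} = \frac{k k - \frac{k}{23 \cdot 9}}{k} = \frac{k^{2} - \frac{1}{23} k \frac{1}{9}}{k} = \frac{k^{2} - \frac{k}{207}}{k}$)
$C{\left(W{\left(-4 \right)} \right)} + 204976 = \left(- \frac{1}{207} - 4\right) + 204976 = - \frac{829}{207} + 204976 = \frac{42429203}{207}$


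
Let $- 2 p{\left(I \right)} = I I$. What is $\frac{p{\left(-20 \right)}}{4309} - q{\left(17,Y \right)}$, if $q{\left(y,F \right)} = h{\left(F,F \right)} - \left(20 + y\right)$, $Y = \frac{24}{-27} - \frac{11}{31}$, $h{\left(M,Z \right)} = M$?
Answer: $\frac{1481330}{38781} \approx 38.197$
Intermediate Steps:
$p{\left(I \right)} = - \frac{I^{2}}{2}$ ($p{\left(I \right)} = - \frac{I I}{2} = - \frac{I^{2}}{2}$)
$Y = - \frac{347}{279}$ ($Y = 24 \left(- \frac{1}{27}\right) - \frac{11}{31} = - \frac{8}{9} - \frac{11}{31} = - \frac{347}{279} \approx -1.2437$)
$q{\left(y,F \right)} = -20 + F - y$ ($q{\left(y,F \right)} = F - \left(20 + y\right) = -20 + F - y$)
$\frac{p{\left(-20 \right)}}{4309} - q{\left(17,Y \right)} = \frac{\left(- \frac{1}{2}\right) \left(-20\right)^{2}}{4309} - \left(-20 - \frac{347}{279} - 17\right) = \left(- \frac{1}{2}\right) 400 \cdot \frac{1}{4309} - \left(-20 - \frac{347}{279} - 17\right) = \left(-200\right) \frac{1}{4309} - - \frac{10670}{279} = - \frac{200}{4309} + \frac{10670}{279} = \frac{1481330}{38781}$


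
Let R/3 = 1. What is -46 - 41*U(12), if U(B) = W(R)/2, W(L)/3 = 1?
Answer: -215/2 ≈ -107.50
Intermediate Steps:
R = 3 (R = 3*1 = 3)
W(L) = 3 (W(L) = 3*1 = 3)
U(B) = 3/2
-46 - 41*U(12) = -46 - 41*3/2 = -46 - 123/2 = -215/2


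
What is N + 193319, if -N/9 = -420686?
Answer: 3979493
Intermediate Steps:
N = 3786174 (N = -9*(-420686) = 3786174)
N + 193319 = 3786174 + 193319 = 3979493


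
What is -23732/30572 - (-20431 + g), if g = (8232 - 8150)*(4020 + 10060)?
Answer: -8668153880/7643 ≈ -1.1341e+6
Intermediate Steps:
g = 1154560 (g = 82*14080 = 1154560)
-23732/30572 - (-20431 + g) = -23732/30572 - (-20431 + 1154560) = -23732*1/30572 - 1*1134129 = -5933/7643 - 1134129 = -8668153880/7643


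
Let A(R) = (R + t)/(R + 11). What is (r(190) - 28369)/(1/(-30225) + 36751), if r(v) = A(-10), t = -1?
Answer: -428892750/555399487 ≈ -0.77222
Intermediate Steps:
A(R) = (-1 + R)/(11 + R) (A(R) = (R - 1)/(R + 11) = (-1 + R)/(11 + R))
r(v) = -11 (r(v) = (-1 - 10)/(11 - 10) = -11/1 = 1*(-11) = -11)
(r(190) - 28369)/(1/(-30225) + 36751) = (-11 - 28369)/(1/(-30225) + 36751) = -28380/(-1/30225 + 36751) = -28380/1110798974/30225 = -28380*30225/1110798974 = -428892750/555399487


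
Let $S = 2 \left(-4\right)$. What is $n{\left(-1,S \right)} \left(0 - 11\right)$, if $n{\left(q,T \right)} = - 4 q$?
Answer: $-44$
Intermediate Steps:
$S = -8$
$n{\left(-1,S \right)} \left(0 - 11\right) = \left(-4\right) \left(-1\right) \left(0 - 11\right) = 4 \left(-11\right) = -44$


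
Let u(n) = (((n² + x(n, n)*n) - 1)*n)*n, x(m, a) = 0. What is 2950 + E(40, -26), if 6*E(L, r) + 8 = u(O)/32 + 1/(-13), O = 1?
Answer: 76665/26 ≈ 2948.7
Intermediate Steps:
u(n) = n²*(-1 + n²) (u(n) = (((n² + 0*n) - 1)*n)*n = (((n² + 0) - 1)*n)*n = ((n² - 1)*n)*n = ((-1 + n²)*n)*n = (n*(-1 + n²))*n = n²*(-1 + n²))
E(L, r) = -35/26 (E(L, r) = -4/3 + ((1⁴ - 1*1²)/32 + 1/(-13))/6 = -4/3 + ((1 - 1*1)*(1/32) + 1*(-1/13))/6 = -4/3 + ((1 - 1)*(1/32) - 1/13)/6 = -4/3 + (0*(1/32) - 1/13)/6 = -4/3 + (0 - 1/13)/6 = -4/3 + (⅙)*(-1/13) = -4/3 - 1/78 = -35/26)
2950 + E(40, -26) = 2950 - 35/26 = 76665/26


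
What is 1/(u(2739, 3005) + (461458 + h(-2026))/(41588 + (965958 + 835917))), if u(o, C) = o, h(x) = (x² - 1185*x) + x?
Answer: 1843463/5056210075 ≈ 0.00036459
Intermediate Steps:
h(x) = x² - 1184*x
1/(u(2739, 3005) + (461458 + h(-2026))/(41588 + (965958 + 835917))) = 1/(2739 + (461458 - 2026*(-1184 - 2026))/(41588 + (965958 + 835917))) = 1/(2739 + (461458 - 2026*(-3210))/(41588 + 1801875)) = 1/(2739 + (461458 + 6503460)/1843463) = 1/(2739 + 6964918*(1/1843463)) = 1/(2739 + 6964918/1843463) = 1/(5056210075/1843463) = 1843463/5056210075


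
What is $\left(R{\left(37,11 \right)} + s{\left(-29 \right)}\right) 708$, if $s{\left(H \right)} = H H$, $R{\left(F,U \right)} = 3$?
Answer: $597552$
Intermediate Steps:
$s{\left(H \right)} = H^{2}$
$\left(R{\left(37,11 \right)} + s{\left(-29 \right)}\right) 708 = \left(3 + \left(-29\right)^{2}\right) 708 = \left(3 + 841\right) 708 = 844 \cdot 708 = 597552$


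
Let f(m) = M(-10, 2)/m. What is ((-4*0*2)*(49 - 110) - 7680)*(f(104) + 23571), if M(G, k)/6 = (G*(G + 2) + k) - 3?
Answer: -2353783680/13 ≈ -1.8106e+8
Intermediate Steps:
M(G, k) = -18 + 6*k + 6*G*(2 + G) (M(G, k) = 6*((G*(G + 2) + k) - 3) = 6*((G*(2 + G) + k) - 3) = 6*((k + G*(2 + G)) - 3) = 6*(-3 + k + G*(2 + G)) = -18 + 6*k + 6*G*(2 + G))
f(m) = 474/m (f(m) = (-18 + 6*2 + 6*(-10)**2 + 12*(-10))/m = (-18 + 12 + 6*100 - 120)/m = (-18 + 12 + 600 - 120)/m = 474/m)
((-4*0*2)*(49 - 110) - 7680)*(f(104) + 23571) = ((-4*0*2)*(49 - 110) - 7680)*(474/104 + 23571) = ((0*2)*(-61) - 7680)*(474*(1/104) + 23571) = (0*(-61) - 7680)*(237/52 + 23571) = (0 - 7680)*(1225929/52) = -7680*1225929/52 = -2353783680/13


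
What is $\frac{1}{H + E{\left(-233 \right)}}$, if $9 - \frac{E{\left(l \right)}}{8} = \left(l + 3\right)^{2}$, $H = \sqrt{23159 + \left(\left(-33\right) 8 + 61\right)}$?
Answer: $- \frac{105782}{44759320357} - \frac{\sqrt{5739}}{89518640714} \approx -2.3642 \cdot 10^{-6}$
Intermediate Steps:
$H = 2 \sqrt{5739}$ ($H = \sqrt{23159 + \left(-264 + 61\right)} = \sqrt{23159 - 203} = \sqrt{22956} = 2 \sqrt{5739} \approx 151.51$)
$E{\left(l \right)} = 72 - 8 \left(3 + l\right)^{2}$ ($E{\left(l \right)} = 72 - 8 \left(l + 3\right)^{2} = 72 - 8 \left(3 + l\right)^{2}$)
$\frac{1}{H + E{\left(-233 \right)}} = \frac{1}{2 \sqrt{5739} + \left(72 - 8 \left(3 - 233\right)^{2}\right)} = \frac{1}{2 \sqrt{5739} + \left(72 - 8 \left(-230\right)^{2}\right)} = \frac{1}{2 \sqrt{5739} + \left(72 - 423200\right)} = \frac{1}{2 \sqrt{5739} - 423128} = \frac{1}{-423128 + 2 \sqrt{5739}}$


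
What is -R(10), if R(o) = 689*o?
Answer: -6890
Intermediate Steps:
-R(10) = -689*10 = -1*6890 = -6890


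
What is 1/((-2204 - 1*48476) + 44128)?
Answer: -1/6552 ≈ -0.00015263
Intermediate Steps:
1/((-2204 - 1*48476) + 44128) = 1/((-2204 - 48476) + 44128) = 1/(-50680 + 44128) = 1/(-6552) = -1/6552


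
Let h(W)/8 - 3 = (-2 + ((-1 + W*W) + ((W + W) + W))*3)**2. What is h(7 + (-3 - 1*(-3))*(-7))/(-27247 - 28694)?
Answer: -336224/55941 ≈ -6.0103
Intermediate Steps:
h(W) = 24 + 8*(-5 + 3*W**2 + 9*W)**2 (h(W) = 24 + 8*(-2 + ((-1 + W*W) + ((W + W) + W))*3)**2 = 24 + 8*(-2 + ((-1 + W**2) + (2*W + W))*3)**2 = 24 + 8*(-2 + ((-1 + W**2) + 3*W)*3)**2 = 24 + 8*(-2 + (-1 + W**2 + 3*W)*3)**2 = 24 + 8*(-2 + (-3 + 3*W**2 + 9*W))**2 = 24 + 8*(-5 + 3*W**2 + 9*W)**2)
h(7 + (-3 - 1*(-3))*(-7))/(-27247 - 28694) = (24 + 8*(-5 + 3*(7 + (-3 - 1*(-3))*(-7))**2 + 9*(7 + (-3 - 1*(-3))*(-7)))**2)/(-27247 - 28694) = (24 + 8*(-5 + 3*(7 + (-3 + 3)*(-7))**2 + 9*(7 + (-3 + 3)*(-7)))**2)/(-55941) = (24 + 8*(-5 + 3*(7 + 0*(-7))**2 + 9*(7 + 0*(-7)))**2)*(-1/55941) = (24 + 8*(-5 + 3*(7 + 0)**2 + 9*(7 + 0))**2)*(-1/55941) = (24 + 8*(-5 + 3*7**2 + 9*7)**2)*(-1/55941) = (24 + 8*(-5 + 3*49 + 63)**2)*(-1/55941) = (24 + 8*(-5 + 147 + 63)**2)*(-1/55941) = (24 + 8*205**2)*(-1/55941) = (24 + 8*42025)*(-1/55941) = (24 + 336200)*(-1/55941) = 336224*(-1/55941) = -336224/55941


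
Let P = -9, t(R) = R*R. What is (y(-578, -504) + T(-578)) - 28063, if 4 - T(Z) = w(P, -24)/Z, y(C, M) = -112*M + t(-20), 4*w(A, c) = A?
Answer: 66560159/2312 ≈ 28789.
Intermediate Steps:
t(R) = R**2
w(A, c) = A/4
y(C, M) = 400 - 112*M (y(C, M) = -112*M + (-20)**2 = -112*M + 400 = 400 - 112*M)
T(Z) = 4 + 9/(4*Z) (T(Z) = 4 - (1/4)*(-9)/Z = 4 - (-9)/(4*Z) = 4 + 9/(4*Z))
(y(-578, -504) + T(-578)) - 28063 = ((400 - 112*(-504)) + (4 + (9/4)/(-578))) - 28063 = ((400 + 56448) + (4 + (9/4)*(-1/578))) - 28063 = (56848 + (4 - 9/2312)) - 28063 = (56848 + 9239/2312) - 28063 = 131441815/2312 - 28063 = 66560159/2312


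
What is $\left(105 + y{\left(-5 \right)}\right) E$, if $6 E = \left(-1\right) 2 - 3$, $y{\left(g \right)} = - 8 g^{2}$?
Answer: $\frac{475}{6} \approx 79.167$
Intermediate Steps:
$E = - \frac{5}{6}$ ($E = \frac{\left(-1\right) 2 - 3}{6} = \frac{-2 - 3}{6} = \frac{1}{6} \left(-5\right) = - \frac{5}{6} \approx -0.83333$)
$\left(105 + y{\left(-5 \right)}\right) E = \left(105 - 8 \left(-5\right)^{2}\right) \left(- \frac{5}{6}\right) = \left(105 - 200\right) \left(- \frac{5}{6}\right) = \left(-95\right) \left(- \frac{5}{6}\right) = \frac{475}{6}$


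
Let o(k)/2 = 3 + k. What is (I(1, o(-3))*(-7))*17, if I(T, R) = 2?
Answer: -238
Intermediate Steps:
o(k) = 6 + 2*k (o(k) = 2*(3 + k) = 6 + 2*k)
(I(1, o(-3))*(-7))*17 = (2*(-7))*17 = -14*17 = -238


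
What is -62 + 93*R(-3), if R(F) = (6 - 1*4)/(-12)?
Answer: -155/2 ≈ -77.500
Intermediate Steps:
R(F) = -⅙ (R(F) = (6 - 4)*(-1/12) = 2*(-1/12) = -⅙)
-62 + 93*R(-3) = -62 + 93*(-⅙) = -62 - 31/2 = -155/2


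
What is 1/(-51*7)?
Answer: -1/357 ≈ -0.0028011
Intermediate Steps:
1/(-51*7) = 1/(-357) = -1/357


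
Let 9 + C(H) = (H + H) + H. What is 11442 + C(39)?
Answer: 11550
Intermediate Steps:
C(H) = -9 + 3*H (C(H) = -9 + ((H + H) + H) = -9 + (2*H + H) = -9 + 3*H)
11442 + C(39) = 11442 + (-9 + 3*39) = 11442 + (-9 + 117) = 11442 + 108 = 11550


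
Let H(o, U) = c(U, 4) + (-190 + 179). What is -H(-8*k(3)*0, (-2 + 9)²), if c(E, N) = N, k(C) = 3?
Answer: 7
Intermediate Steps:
H(o, U) = -7 (H(o, U) = 4 + (-190 + 179) = 4 - 11 = -7)
-H(-8*k(3)*0, (-2 + 9)²) = -1*(-7) = 7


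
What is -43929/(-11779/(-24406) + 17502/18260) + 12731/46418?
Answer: -28397573710804594/931606869473 ≈ -30482.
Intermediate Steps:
-43929/(-11779/(-24406) + 17502/18260) + 12731/46418 = -43929/(-11779*(-1/24406) + 17502*(1/18260)) + 12731*(1/46418) = -43929/(11779/24406 + 8751/9130) + 12731/46418 = -43929/80279794/55706695 + 12731/46418 = -43929*55706695/80279794 + 12731/46418 = -2447139404655/80279794 + 12731/46418 = -28397573710804594/931606869473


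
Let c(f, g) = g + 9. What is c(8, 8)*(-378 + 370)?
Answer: -136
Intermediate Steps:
c(f, g) = 9 + g
c(8, 8)*(-378 + 370) = (9 + 8)*(-378 + 370) = 17*(-8) = -136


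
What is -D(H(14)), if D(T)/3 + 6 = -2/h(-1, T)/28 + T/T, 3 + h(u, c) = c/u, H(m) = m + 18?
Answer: 7347/490 ≈ 14.994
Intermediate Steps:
H(m) = 18 + m
h(u, c) = -3 + c/u
D(T) = -15 - 3/(14*(-3 - T)) (D(T) = -18 + 3*(-2/(-3 + T/(-1))/28 + T/T) = -18 + 3*(-2/(-3 + T*(-1))*(1/28) + 1) = -18 + 3*(-2/(-3 - T)*(1/28) + 1) = -18 + 3*(-1/(14*(-3 - T)) + 1) = -18 + 3*(1 - 1/(14*(-3 - T))) = -18 + (3 - 3/(14*(-3 - T))) = -15 - 3/(14*(-3 - T)))
-D(H(14)) = -3*(209 + 70*(18 + 14))/(14*(-3 - (18 + 14))) = -3*(209 + 70*32)/(14*(-3 - 1*32)) = -3*(209 + 2240)/(14*(-3 - 32)) = -3*2449/(14*(-35)) = -3*(-1)*2449/(14*35) = -1*(-7347/490) = 7347/490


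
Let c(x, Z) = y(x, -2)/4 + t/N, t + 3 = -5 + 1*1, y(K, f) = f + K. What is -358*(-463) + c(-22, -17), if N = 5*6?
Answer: 4972433/30 ≈ 1.6575e+5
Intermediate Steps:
y(K, f) = K + f
t = -7 (t = -3 + (-5 + 1*1) = -3 + (-5 + 1) = -3 - 4 = -7)
N = 30
c(x, Z) = -11/15 + x/4 (c(x, Z) = (x - 2)/4 - 7/30 = (-2 + x)*(¼) - 7*1/30 = (-½ + x/4) - 7/30 = -11/15 + x/4)
-358*(-463) + c(-22, -17) = -358*(-463) + (-11/15 + (¼)*(-22)) = 165754 + (-11/15 - 11/2) = 165754 - 187/30 = 4972433/30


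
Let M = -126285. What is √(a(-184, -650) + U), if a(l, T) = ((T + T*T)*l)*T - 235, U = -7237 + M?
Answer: √50453126243 ≈ 2.2462e+5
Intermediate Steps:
U = -133522 (U = -7237 - 126285 = -133522)
a(l, T) = -235 + T*l*(T + T²) (a(l, T) = ((T + T²)*l)*T - 235 = (l*(T + T²))*T - 235 = T*l*(T + T²) - 235 = -235 + T*l*(T + T²))
√(a(-184, -650) + U) = √((-235 - 184*(-650)² - 184*(-650)³) - 133522) = √((-235 - 184*422500 - 184*(-274625000)) - 133522) = √((-235 - 77740000 + 50531000000) - 133522) = √(50453259765 - 133522) = √50453126243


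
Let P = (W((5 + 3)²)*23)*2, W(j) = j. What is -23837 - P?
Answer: -26781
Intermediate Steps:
P = 2944 (P = ((5 + 3)²*23)*2 = (8²*23)*2 = (64*23)*2 = 1472*2 = 2944)
-23837 - P = -23837 - 1*2944 = -23837 - 2944 = -26781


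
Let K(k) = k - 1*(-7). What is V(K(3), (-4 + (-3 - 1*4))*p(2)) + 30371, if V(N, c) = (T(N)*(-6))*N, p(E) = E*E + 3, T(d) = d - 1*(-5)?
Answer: 29471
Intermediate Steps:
T(d) = 5 + d (T(d) = d + 5 = 5 + d)
K(k) = 7 + k (K(k) = k + 7 = 7 + k)
p(E) = 3 + E² (p(E) = E² + 3 = 3 + E²)
V(N, c) = N*(-30 - 6*N) (V(N, c) = ((5 + N)*(-6))*N = (-30 - 6*N)*N = N*(-30 - 6*N))
V(K(3), (-4 + (-3 - 1*4))*p(2)) + 30371 = -6*(7 + 3)*(5 + (7 + 3)) + 30371 = -6*10*(5 + 10) + 30371 = -6*10*15 + 30371 = -900 + 30371 = 29471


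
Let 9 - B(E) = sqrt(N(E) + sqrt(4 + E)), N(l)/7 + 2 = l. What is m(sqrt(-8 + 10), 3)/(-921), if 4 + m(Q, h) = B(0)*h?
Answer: -23/921 + 2*I*sqrt(3)/307 ≈ -0.024973 + 0.011284*I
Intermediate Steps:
N(l) = -14 + 7*l
B(E) = 9 - sqrt(-14 + sqrt(4 + E) + 7*E) (B(E) = 9 - sqrt((-14 + 7*E) + sqrt(4 + E)) = 9 - sqrt(-14 + sqrt(4 + E) + 7*E))
m(Q, h) = -4 + h*(9 - 2*I*sqrt(3)) (m(Q, h) = -4 + (9 - sqrt(-14 + sqrt(4 + 0) + 7*0))*h = -4 + (9 - sqrt(-14 + sqrt(4) + 0))*h = -4 + (9 - sqrt(-14 + 2 + 0))*h = -4 + (9 - sqrt(-12))*h = -4 + (9 - 2*I*sqrt(3))*h = -4 + h*(9 - 2*I*sqrt(3)))
m(sqrt(-8 + 10), 3)/(-921) = (-4 + 3*(9 - 2*I*sqrt(3)))/(-921) = (-4 + (27 - 6*I*sqrt(3)))*(-1/921) = (23 - 6*I*sqrt(3))*(-1/921) = -23/921 + 2*I*sqrt(3)/307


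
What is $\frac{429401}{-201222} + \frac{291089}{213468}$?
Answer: $- \frac{787853855}{1022725188} \approx -0.77035$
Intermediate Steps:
$\frac{429401}{-201222} + \frac{291089}{213468} = 429401 \left(- \frac{1}{201222}\right) + 291089 \cdot \frac{1}{213468} = - \frac{61343}{28746} + \frac{291089}{213468} = - \frac{787853855}{1022725188}$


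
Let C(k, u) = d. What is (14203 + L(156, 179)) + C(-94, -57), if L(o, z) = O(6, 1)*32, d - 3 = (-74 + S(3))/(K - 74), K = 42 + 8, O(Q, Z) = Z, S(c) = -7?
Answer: 113931/8 ≈ 14241.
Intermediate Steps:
K = 50
d = 51/8 (d = 3 + (-74 - 7)/(50 - 74) = 3 - 81/(-24) = 3 - 81*(-1/24) = 3 + 27/8 = 51/8 ≈ 6.3750)
C(k, u) = 51/8
L(o, z) = 32 (L(o, z) = 1*32 = 32)
(14203 + L(156, 179)) + C(-94, -57) = (14203 + 32) + 51/8 = 14235 + 51/8 = 113931/8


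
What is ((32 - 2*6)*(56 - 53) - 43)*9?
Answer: 153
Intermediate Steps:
((32 - 2*6)*(56 - 53) - 43)*9 = ((32 - 12)*3 - 43)*9 = (20*3 - 43)*9 = (60 - 43)*9 = 17*9 = 153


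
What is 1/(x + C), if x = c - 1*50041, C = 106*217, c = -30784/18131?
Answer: -18131/490274893 ≈ -3.6981e-5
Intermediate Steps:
c = -30784/18131 (c = -30784*1/18131 = -30784/18131 ≈ -1.6979)
C = 23002
x = -907324155/18131 (x = -30784/18131 - 1*50041 = -30784/18131 - 50041 = -907324155/18131 ≈ -50043.)
1/(x + C) = 1/(-907324155/18131 + 23002) = 1/(-490274893/18131) = -18131/490274893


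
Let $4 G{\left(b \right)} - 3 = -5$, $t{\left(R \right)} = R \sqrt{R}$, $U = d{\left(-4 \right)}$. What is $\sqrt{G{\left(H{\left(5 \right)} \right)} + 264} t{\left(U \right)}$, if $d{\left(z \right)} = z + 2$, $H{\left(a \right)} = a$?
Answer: $- 2 i \sqrt{527} \approx - 45.913 i$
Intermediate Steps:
$d{\left(z \right)} = 2 + z$
$U = -2$ ($U = 2 - 4 = -2$)
$t{\left(R \right)} = R^{\frac{3}{2}}$
$G{\left(b \right)} = - \frac{1}{2}$ ($G{\left(b \right)} = \frac{3}{4} + \frac{1}{4} \left(-5\right) = \frac{3}{4} - \frac{5}{4} = - \frac{1}{2}$)
$\sqrt{G{\left(H{\left(5 \right)} \right)} + 264} t{\left(U \right)} = \sqrt{- \frac{1}{2} + 264} \left(-2\right)^{\frac{3}{2}} = \sqrt{\frac{527}{2}} \left(- 2 i \sqrt{2}\right) = \frac{\sqrt{1054}}{2} \left(- 2 i \sqrt{2}\right) = - 2 i \sqrt{527}$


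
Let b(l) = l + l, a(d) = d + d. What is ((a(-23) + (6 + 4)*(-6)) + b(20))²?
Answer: 4356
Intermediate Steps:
a(d) = 2*d
b(l) = 2*l
((a(-23) + (6 + 4)*(-6)) + b(20))² = ((2*(-23) + (6 + 4)*(-6)) + 2*20)² = ((-46 + 10*(-6)) + 40)² = ((-46 - 60) + 40)² = (-106 + 40)² = (-66)² = 4356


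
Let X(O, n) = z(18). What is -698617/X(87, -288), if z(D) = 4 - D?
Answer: 698617/14 ≈ 49901.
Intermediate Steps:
X(O, n) = -14 (X(O, n) = 4 - 1*18 = 4 - 18 = -14)
-698617/X(87, -288) = -698617/(-14) = -698617*(-1/14) = 698617/14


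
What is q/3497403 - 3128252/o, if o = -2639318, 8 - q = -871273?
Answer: 2206724259319/1538459781859 ≈ 1.4344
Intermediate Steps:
q = 871281 (q = 8 - 1*(-871273) = 8 + 871273 = 871281)
q/3497403 - 3128252/o = 871281/3497403 - 3128252/(-2639318) = 871281*(1/3497403) - 3128252*(-1/2639318) = 290427/1165801 + 1564126/1319659 = 2206724259319/1538459781859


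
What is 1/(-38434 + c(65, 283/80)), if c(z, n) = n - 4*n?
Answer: -80/3075569 ≈ -2.6011e-5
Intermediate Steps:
c(z, n) = -3*n
1/(-38434 + c(65, 283/80)) = 1/(-38434 - 849/80) = 1/(-3075569/80) = -80/3075569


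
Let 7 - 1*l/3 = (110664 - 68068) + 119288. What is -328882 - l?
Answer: 156749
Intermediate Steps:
l = -485631 (l = 21 - 3*((110664 - 68068) + 119288) = 21 - 3*(42596 + 119288) = 21 - 3*161884 = 21 - 485652 = -485631)
-328882 - l = -328882 - 1*(-485631) = -328882 + 485631 = 156749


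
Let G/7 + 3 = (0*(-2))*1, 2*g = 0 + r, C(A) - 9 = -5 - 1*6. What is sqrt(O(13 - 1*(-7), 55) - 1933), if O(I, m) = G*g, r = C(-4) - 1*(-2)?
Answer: I*sqrt(1933) ≈ 43.966*I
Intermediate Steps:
C(A) = -2 (C(A) = 9 + (-5 - 1*6) = 9 + (-5 - 6) = 9 - 11 = -2)
r = 0 (r = -2 - 1*(-2) = -2 + 2 = 0)
g = 0 (g = (0 + 0)/2 = (1/2)*0 = 0)
G = -21 (G = -21 + 7*((0*(-2))*1) = -21 + 7*(0*1) = -21 + 7*0 = -21 + 0 = -21)
O(I, m) = 0 (O(I, m) = -21*0 = 0)
sqrt(O(13 - 1*(-7), 55) - 1933) = sqrt(0 - 1933) = sqrt(-1933) = I*sqrt(1933)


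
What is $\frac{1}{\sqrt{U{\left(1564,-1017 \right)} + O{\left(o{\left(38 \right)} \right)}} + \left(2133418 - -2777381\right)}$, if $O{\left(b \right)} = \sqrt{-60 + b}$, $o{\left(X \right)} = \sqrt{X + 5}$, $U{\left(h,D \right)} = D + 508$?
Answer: $\frac{1}{4910799 + \sqrt{-509 + i \sqrt{60 - \sqrt{43}}}} \approx 2.0363 \cdot 10^{-7} - 9.0 \cdot 10^{-13} i$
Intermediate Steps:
$U{\left(h,D \right)} = 508 + D$
$o{\left(X \right)} = \sqrt{5 + X}$
$\frac{1}{\sqrt{U{\left(1564,-1017 \right)} + O{\left(o{\left(38 \right)} \right)}} + \left(2133418 - -2777381\right)} = \frac{1}{\sqrt{\left(508 - 1017\right) + \sqrt{-60 + \sqrt{5 + 38}}} + \left(2133418 - -2777381\right)} = \frac{1}{\sqrt{-509 + \sqrt{-60 + \sqrt{43}}} + \left(2133418 + 2777381\right)} = \frac{1}{\sqrt{-509 + \sqrt{-60 + \sqrt{43}}} + 4910799} = \frac{1}{4910799 + \sqrt{-509 + \sqrt{-60 + \sqrt{43}}}}$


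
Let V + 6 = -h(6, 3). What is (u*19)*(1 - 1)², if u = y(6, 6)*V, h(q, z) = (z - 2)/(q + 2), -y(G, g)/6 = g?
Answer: 0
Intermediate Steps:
y(G, g) = -6*g
h(q, z) = (-2 + z)/(2 + q)
V = -49/8 (V = -6 - (-2 + 3)/(2 + 6) = -6 - 1/8 = -6 - 1*⅛ = -6 - ⅛ = -49/8 ≈ -6.1250)
u = 441/2 (u = -6*6*(-49/8) = -36*(-49/8) = 441/2 ≈ 220.50)
(u*19)*(1 - 1)² = ((441/2)*19)*(1 - 1)² = (8379/2)*0² = (8379/2)*0 = 0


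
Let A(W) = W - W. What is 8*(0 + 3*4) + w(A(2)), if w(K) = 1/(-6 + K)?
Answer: 575/6 ≈ 95.833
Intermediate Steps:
A(W) = 0
8*(0 + 3*4) + w(A(2)) = 8*(0 + 3*4) + 1/(-6 + 0) = 8*(0 + 12) + 1/(-6) = 8*12 - ⅙ = 96 - ⅙ = 575/6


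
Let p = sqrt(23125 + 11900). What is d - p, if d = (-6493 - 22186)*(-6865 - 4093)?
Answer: 314264482 - 5*sqrt(1401) ≈ 3.1426e+8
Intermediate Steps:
p = 5*sqrt(1401) (p = sqrt(35025) = 5*sqrt(1401) ≈ 187.15)
d = 314264482 (d = -28679*(-10958) = 314264482)
d - p = 314264482 - 5*sqrt(1401)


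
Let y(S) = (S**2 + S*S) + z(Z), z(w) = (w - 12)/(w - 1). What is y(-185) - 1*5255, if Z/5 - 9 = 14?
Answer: 7204333/114 ≈ 63196.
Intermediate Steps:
Z = 115 (Z = 45 + 5*14 = 45 + 70 = 115)
z(w) = (-12 + w)/(-1 + w)
y(S) = 103/114 + 2*S**2 (y(S) = (S**2 + S*S) + (-12 + 115)/(-1 + 115) = (S**2 + S**2) + 103/114 = 2*S**2 + (1/114)*103 = 2*S**2 + 103/114 = 103/114 + 2*S**2)
y(-185) - 1*5255 = (103/114 + 2*(-185)**2) - 1*5255 = (103/114 + 2*34225) - 5255 = (103/114 + 68450) - 5255 = 7803403/114 - 5255 = 7204333/114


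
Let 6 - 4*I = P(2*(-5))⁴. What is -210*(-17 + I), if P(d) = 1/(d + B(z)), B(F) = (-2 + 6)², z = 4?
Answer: 2812355/864 ≈ 3255.0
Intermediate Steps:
B(F) = 16 (B(F) = 4² = 16)
P(d) = 1/(16 + d) (P(d) = 1/(d + 16) = 1/(16 + d))
I = 7775/5184 (I = 3/2 - 1/(4*(16 + 2*(-5))⁴) = 3/2 - 1/(4*(16 - 10)⁴) = 3/2 - (1/6)⁴/4 = 3/2 - (⅙)⁴/4 = 3/2 - ¼*1/1296 = 3/2 - 1/5184 = 7775/5184 ≈ 1.4998)
-210*(-17 + I) = -210*(-17 + 7775/5184) = -210*(-80353)/5184 = -30*(-562471/5184) = 2812355/864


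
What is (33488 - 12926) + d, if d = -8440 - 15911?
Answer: -3789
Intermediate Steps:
d = -24351
(33488 - 12926) + d = (33488 - 12926) - 24351 = 20562 - 24351 = -3789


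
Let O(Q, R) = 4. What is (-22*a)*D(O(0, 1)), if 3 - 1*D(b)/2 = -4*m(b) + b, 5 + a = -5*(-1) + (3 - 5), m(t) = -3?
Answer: -1144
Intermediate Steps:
a = -2 (a = -5 + (-5*(-1) + (3 - 5)) = -5 + (5 - 2) = -5 + 3 = -2)
D(b) = -18 - 2*b (D(b) = 6 - 2*(-4*(-3) + b) = 6 - 2*(12 + b) = 6 + (-24 - 2*b) = -18 - 2*b)
(-22*a)*D(O(0, 1)) = (-22*(-2))*(-18 - 2*4) = 44*(-18 - 8) = 44*(-26) = -1144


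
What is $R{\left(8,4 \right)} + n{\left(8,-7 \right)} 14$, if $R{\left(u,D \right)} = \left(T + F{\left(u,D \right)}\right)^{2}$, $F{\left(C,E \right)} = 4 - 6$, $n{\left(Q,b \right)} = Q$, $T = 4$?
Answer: $116$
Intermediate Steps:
$F{\left(C,E \right)} = -2$ ($F{\left(C,E \right)} = 4 - 6 = -2$)
$R{\left(u,D \right)} = 4$ ($R{\left(u,D \right)} = \left(4 - 2\right)^{2} = 2^{2} = 4$)
$R{\left(8,4 \right)} + n{\left(8,-7 \right)} 14 = 4 + 8 \cdot 14 = 4 + 112 = 116$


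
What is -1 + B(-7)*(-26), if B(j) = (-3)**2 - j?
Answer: -417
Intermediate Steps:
B(j) = 9 - j
-1 + B(-7)*(-26) = -1 + (9 - 1*(-7))*(-26) = -1 + (9 + 7)*(-26) = -1 + 16*(-26) = -1 - 416 = -417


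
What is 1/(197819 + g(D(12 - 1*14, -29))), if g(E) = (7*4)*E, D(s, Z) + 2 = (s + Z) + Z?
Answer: 1/196083 ≈ 5.0999e-6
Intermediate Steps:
D(s, Z) = -2 + s + 2*Z (D(s, Z) = -2 + ((s + Z) + Z) = -2 + ((Z + s) + Z) = -2 + (s + 2*Z) = -2 + s + 2*Z)
g(E) = 28*E
1/(197819 + g(D(12 - 1*14, -29))) = 1/(197819 + 28*(-2 + (12 - 1*14) + 2*(-29))) = 1/(197819 + 28*(-2 + (12 - 14) - 58)) = 1/(197819 + 28*(-2 - 2 - 58)) = 1/(197819 + 28*(-62)) = 1/(197819 - 1736) = 1/196083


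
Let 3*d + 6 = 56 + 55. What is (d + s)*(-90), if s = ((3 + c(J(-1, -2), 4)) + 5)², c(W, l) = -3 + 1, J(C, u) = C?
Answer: -6390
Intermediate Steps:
c(W, l) = -2
d = 35 (d = -2 + (56 + 55)/3 = -2 + (⅓)*111 = -2 + 37 = 35)
s = 36 (s = ((3 - 2) + 5)² = (1 + 5)² = 6² = 36)
(d + s)*(-90) = (35 + 36)*(-90) = 71*(-90) = -6390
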